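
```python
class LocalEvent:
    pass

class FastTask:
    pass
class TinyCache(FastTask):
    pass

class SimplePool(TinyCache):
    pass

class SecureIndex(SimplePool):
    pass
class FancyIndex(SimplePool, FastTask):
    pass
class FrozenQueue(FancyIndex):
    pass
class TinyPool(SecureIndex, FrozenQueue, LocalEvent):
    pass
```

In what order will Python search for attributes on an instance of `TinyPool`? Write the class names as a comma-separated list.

TinyPool, SecureIndex, FrozenQueue, FancyIndex, SimplePool, TinyCache, FastTask, LocalEvent, object

L[TinyPool] = TinyPool + merge(L[SecureIndex], L[FrozenQueue], L[LocalEvent], [SecureIndex FrozenQueue LocalEvent])
  take SecureIndex:  [SecureIndex SimplePool TinyCache FastTask object] + [FrozenQueue FancyIndex SimplePool TinyCache FastTask object] + [LocalEvent object] + [SecureIndex FrozenQueue LocalEvent]
  take FrozenQueue:  [SimplePool TinyCache FastTask object] + [FrozenQueue FancyIndex SimplePool TinyCache FastTask object] + [LocalEvent object] + [FrozenQueue LocalEvent]
  take FancyIndex:  [SimplePool TinyCache FastTask object] + [FancyIndex SimplePool TinyCache FastTask object] + [LocalEvent object] + [LocalEvent]
  take SimplePool:  [SimplePool TinyCache FastTask object] + [SimplePool TinyCache FastTask object] + [LocalEvent object] + [LocalEvent]
  take TinyCache:  [TinyCache FastTask object] + [TinyCache FastTask object] + [LocalEvent object] + [LocalEvent]
  take FastTask:  [FastTask object] + [FastTask object] + [LocalEvent object] + [LocalEvent]
  take LocalEvent:  [object] + [object] + [LocalEvent object] + [LocalEvent]
  take object:  [object] + [object] + [object]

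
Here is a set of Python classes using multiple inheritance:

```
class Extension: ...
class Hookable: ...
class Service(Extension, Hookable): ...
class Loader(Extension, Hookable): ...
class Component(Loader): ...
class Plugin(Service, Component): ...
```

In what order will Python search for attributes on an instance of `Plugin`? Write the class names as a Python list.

[Plugin, Service, Component, Loader, Extension, Hookable, object]

L[Plugin] = Plugin + merge(L[Service], L[Component], [Service Component])
  take Service:  [Service Extension Hookable object] + [Component Loader Extension Hookable object] + [Service Component]
  take Component:  [Extension Hookable object] + [Component Loader Extension Hookable object] + [Component]
  take Loader:  [Extension Hookable object] + [Loader Extension Hookable object]
  take Extension:  [Extension Hookable object] + [Extension Hookable object]
  take Hookable:  [Hookable object] + [Hookable object]
  take object:  [object] + [object]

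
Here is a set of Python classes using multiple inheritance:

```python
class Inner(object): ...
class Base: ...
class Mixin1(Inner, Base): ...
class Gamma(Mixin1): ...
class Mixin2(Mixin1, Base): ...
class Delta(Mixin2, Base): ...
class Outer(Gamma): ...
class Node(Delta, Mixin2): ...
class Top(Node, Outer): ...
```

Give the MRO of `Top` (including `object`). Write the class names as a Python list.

[Top, Node, Delta, Mixin2, Outer, Gamma, Mixin1, Inner, Base, object]

L[Top] = Top + merge(L[Node], L[Outer], [Node Outer])
  take Node:  [Node Delta Mixin2 Mixin1 Inner Base object] + [Outer Gamma Mixin1 Inner Base object] + [Node Outer]
  take Delta:  [Delta Mixin2 Mixin1 Inner Base object] + [Outer Gamma Mixin1 Inner Base object] + [Outer]
  take Mixin2:  [Mixin2 Mixin1 Inner Base object] + [Outer Gamma Mixin1 Inner Base object] + [Outer]
  take Outer:  [Mixin1 Inner Base object] + [Outer Gamma Mixin1 Inner Base object] + [Outer]
  take Gamma:  [Mixin1 Inner Base object] + [Gamma Mixin1 Inner Base object]
  take Mixin1:  [Mixin1 Inner Base object] + [Mixin1 Inner Base object]
  take Inner:  [Inner Base object] + [Inner Base object]
  take Base:  [Base object] + [Base object]
  take object:  [object] + [object]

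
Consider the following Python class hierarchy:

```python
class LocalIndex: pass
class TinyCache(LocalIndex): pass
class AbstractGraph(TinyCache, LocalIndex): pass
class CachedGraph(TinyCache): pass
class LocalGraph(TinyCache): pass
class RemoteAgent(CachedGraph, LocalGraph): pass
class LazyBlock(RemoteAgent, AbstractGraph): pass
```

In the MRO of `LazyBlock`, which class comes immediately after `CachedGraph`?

LocalGraph

L[LazyBlock] = LazyBlock + merge(L[RemoteAgent], L[AbstractGraph], [RemoteAgent AbstractGraph])
  take RemoteAgent:  [RemoteAgent CachedGraph LocalGraph TinyCache LocalIndex object] + [AbstractGraph TinyCache LocalIndex object] + [RemoteAgent AbstractGraph]
  take CachedGraph:  [CachedGraph LocalGraph TinyCache LocalIndex object] + [AbstractGraph TinyCache LocalIndex object] + [AbstractGraph]
  take LocalGraph:  [LocalGraph TinyCache LocalIndex object] + [AbstractGraph TinyCache LocalIndex object] + [AbstractGraph]
  take AbstractGraph:  [TinyCache LocalIndex object] + [AbstractGraph TinyCache LocalIndex object] + [AbstractGraph]
  take TinyCache:  [TinyCache LocalIndex object] + [TinyCache LocalIndex object]
  take LocalIndex:  [LocalIndex object] + [LocalIndex object]
  take object:  [object] + [object]
MRO: LazyBlock RemoteAgent CachedGraph LocalGraph AbstractGraph TinyCache LocalIndex object
CachedGraph is at position 2; next is LocalGraph.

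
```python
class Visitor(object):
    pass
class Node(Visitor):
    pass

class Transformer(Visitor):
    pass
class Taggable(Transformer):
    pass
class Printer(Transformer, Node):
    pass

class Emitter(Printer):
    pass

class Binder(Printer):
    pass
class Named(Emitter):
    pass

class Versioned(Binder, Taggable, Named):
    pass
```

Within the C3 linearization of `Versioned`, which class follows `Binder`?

Taggable

L[Versioned] = Versioned + merge(L[Binder], L[Taggable], L[Named], [Binder Taggable Named])
  take Binder:  [Binder Printer Transformer Node Visitor object] + [Taggable Transformer Visitor object] + [Named Emitter Printer Transformer Node Visitor object] + [Binder Taggable Named]
  take Taggable:  [Printer Transformer Node Visitor object] + [Taggable Transformer Visitor object] + [Named Emitter Printer Transformer Node Visitor object] + [Taggable Named]
  take Named:  [Printer Transformer Node Visitor object] + [Transformer Visitor object] + [Named Emitter Printer Transformer Node Visitor object] + [Named]
  take Emitter:  [Printer Transformer Node Visitor object] + [Transformer Visitor object] + [Emitter Printer Transformer Node Visitor object]
  take Printer:  [Printer Transformer Node Visitor object] + [Transformer Visitor object] + [Printer Transformer Node Visitor object]
  take Transformer:  [Transformer Node Visitor object] + [Transformer Visitor object] + [Transformer Node Visitor object]
  take Node:  [Node Visitor object] + [Visitor object] + [Node Visitor object]
  take Visitor:  [Visitor object] + [Visitor object] + [Visitor object]
  take object:  [object] + [object] + [object]
MRO: Versioned Binder Taggable Named Emitter Printer Transformer Node Visitor object
Binder is at position 1; next is Taggable.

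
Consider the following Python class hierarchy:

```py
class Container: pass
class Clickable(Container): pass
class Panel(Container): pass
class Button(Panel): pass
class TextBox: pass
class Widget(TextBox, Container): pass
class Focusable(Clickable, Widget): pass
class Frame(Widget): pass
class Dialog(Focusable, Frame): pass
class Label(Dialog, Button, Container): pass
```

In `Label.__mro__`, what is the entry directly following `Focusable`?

L[Label] = Label + merge(L[Dialog], L[Button], L[Container], [Dialog Button Container])
  take Dialog:  [Dialog Focusable Clickable Frame Widget TextBox Container object] + [Button Panel Container object] + [Container object] + [Dialog Button Container]
  take Focusable:  [Focusable Clickable Frame Widget TextBox Container object] + [Button Panel Container object] + [Container object] + [Button Container]
  take Clickable:  [Clickable Frame Widget TextBox Container object] + [Button Panel Container object] + [Container object] + [Button Container]
  take Frame:  [Frame Widget TextBox Container object] + [Button Panel Container object] + [Container object] + [Button Container]
  take Widget:  [Widget TextBox Container object] + [Button Panel Container object] + [Container object] + [Button Container]
  take TextBox:  [TextBox Container object] + [Button Panel Container object] + [Container object] + [Button Container]
  take Button:  [Container object] + [Button Panel Container object] + [Container object] + [Button Container]
  take Panel:  [Container object] + [Panel Container object] + [Container object] + [Container]
  take Container:  [Container object] + [Container object] + [Container object] + [Container]
  take object:  [object] + [object] + [object]
MRO: Label Dialog Focusable Clickable Frame Widget TextBox Button Panel Container object
Focusable is at position 2; next is Clickable.

Clickable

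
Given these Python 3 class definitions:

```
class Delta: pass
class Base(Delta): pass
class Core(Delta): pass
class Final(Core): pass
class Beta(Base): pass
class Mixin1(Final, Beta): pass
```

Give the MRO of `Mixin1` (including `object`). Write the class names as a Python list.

[Mixin1, Final, Core, Beta, Base, Delta, object]

L[Mixin1] = Mixin1 + merge(L[Final], L[Beta], [Final Beta])
  take Final:  [Final Core Delta object] + [Beta Base Delta object] + [Final Beta]
  take Core:  [Core Delta object] + [Beta Base Delta object] + [Beta]
  take Beta:  [Delta object] + [Beta Base Delta object] + [Beta]
  take Base:  [Delta object] + [Base Delta object]
  take Delta:  [Delta object] + [Delta object]
  take object:  [object] + [object]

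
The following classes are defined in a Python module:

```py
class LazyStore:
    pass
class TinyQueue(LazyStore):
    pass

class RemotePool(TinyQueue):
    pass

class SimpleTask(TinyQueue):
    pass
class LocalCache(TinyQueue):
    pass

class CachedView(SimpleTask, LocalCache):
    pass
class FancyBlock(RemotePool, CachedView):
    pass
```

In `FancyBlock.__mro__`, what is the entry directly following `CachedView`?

SimpleTask

L[FancyBlock] = FancyBlock + merge(L[RemotePool], L[CachedView], [RemotePool CachedView])
  take RemotePool:  [RemotePool TinyQueue LazyStore object] + [CachedView SimpleTask LocalCache TinyQueue LazyStore object] + [RemotePool CachedView]
  take CachedView:  [TinyQueue LazyStore object] + [CachedView SimpleTask LocalCache TinyQueue LazyStore object] + [CachedView]
  take SimpleTask:  [TinyQueue LazyStore object] + [SimpleTask LocalCache TinyQueue LazyStore object]
  take LocalCache:  [TinyQueue LazyStore object] + [LocalCache TinyQueue LazyStore object]
  take TinyQueue:  [TinyQueue LazyStore object] + [TinyQueue LazyStore object]
  take LazyStore:  [LazyStore object] + [LazyStore object]
  take object:  [object] + [object]
MRO: FancyBlock RemotePool CachedView SimpleTask LocalCache TinyQueue LazyStore object
CachedView is at position 2; next is SimpleTask.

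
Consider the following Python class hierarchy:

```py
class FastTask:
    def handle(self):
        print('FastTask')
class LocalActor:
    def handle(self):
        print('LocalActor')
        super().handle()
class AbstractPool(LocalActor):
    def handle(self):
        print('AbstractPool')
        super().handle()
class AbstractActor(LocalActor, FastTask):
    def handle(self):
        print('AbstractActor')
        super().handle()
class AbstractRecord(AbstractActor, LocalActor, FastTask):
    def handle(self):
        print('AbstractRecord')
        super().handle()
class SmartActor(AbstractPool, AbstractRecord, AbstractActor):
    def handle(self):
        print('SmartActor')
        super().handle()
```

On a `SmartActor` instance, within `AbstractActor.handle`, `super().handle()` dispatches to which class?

L[SmartActor] = SmartActor + merge(L[AbstractPool], L[AbstractRecord], L[AbstractActor], [AbstractPool AbstractRecord AbstractActor])
  take AbstractPool:  [AbstractPool LocalActor object] + [AbstractRecord AbstractActor LocalActor FastTask object] + [AbstractActor LocalActor FastTask object] + [AbstractPool AbstractRecord AbstractActor]
  take AbstractRecord:  [LocalActor object] + [AbstractRecord AbstractActor LocalActor FastTask object] + [AbstractActor LocalActor FastTask object] + [AbstractRecord AbstractActor]
  take AbstractActor:  [LocalActor object] + [AbstractActor LocalActor FastTask object] + [AbstractActor LocalActor FastTask object] + [AbstractActor]
  take LocalActor:  [LocalActor object] + [LocalActor FastTask object] + [LocalActor FastTask object]
  take FastTask:  [object] + [FastTask object] + [FastTask object]
  take object:  [object] + [object] + [object]
MRO: SmartActor AbstractPool AbstractRecord AbstractActor LocalActor FastTask object
super() in AbstractActor.handle on a SmartActor instance goes to the class after AbstractActor in SmartActor's MRO: LocalActor.

LocalActor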